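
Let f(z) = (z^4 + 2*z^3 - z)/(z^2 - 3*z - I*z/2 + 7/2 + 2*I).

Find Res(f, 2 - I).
Write f(z) = P(z)/Q(z) with P(z) = z^4 + 2*z^3 - z and Q(z) = z^2 - 3*z - I*z/2 + 7/2 + 2*I.
The denominator factors as Q(z) = (z - 2 + I)*(z - 1 - 3*I/2), so z = 2 - I is a simple zero of Q and P is analytic there; z = 2 - I is therefore a simple pole and
  Res(f, z₀) = P(z₀)/Q'(z₀).

Q'(z) = 2*z - 3 - I/2, so Q'(2 - I) = 1 - 5*I/2.
P(2 - I) = -5 - 45*I.

Res(f, 2 - I) = (-5 - 45*I)/(1 - 5*I/2) = 430/29 - 230*I/29

Final answer: 430/29 - 230*I/29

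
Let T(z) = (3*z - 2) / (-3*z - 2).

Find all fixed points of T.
{-2, 1/3}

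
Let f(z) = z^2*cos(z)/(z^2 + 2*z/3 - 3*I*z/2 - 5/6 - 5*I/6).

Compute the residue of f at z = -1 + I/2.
Write f(z) = P(z)/Q(z) with P(z) = z^2*cos(z) and Q(z) = z^2 + 2*z/3 - 3*I*z/2 - 5/6 - 5*I/6.
The denominator factors as Q(z) = (z + 1 - I/2)*(z - 1/3 - I), so z = -1 + I/2 is a simple zero of Q and P is analytic there; z = -1 + I/2 is therefore a simple pole and
  Res(f, z₀) = P(z₀)/Q'(z₀).

Q'(z) = 2*z + 2/3 - 3*I/2, so Q'(-1 + I/2) = -4/3 - I/2.
P(-1 + I/2) = (3/4 - I)*cos(1 - I/2).

Res(f, -1 + I/2) = ((3/4 - I)*cos(1 - I/2))/(-4/3 - I/2) = (-18/73 + 123*I/146)*cos(1 - I/2)

Final answer: (-18/73 + 123*I/146)*cos(1 - I/2)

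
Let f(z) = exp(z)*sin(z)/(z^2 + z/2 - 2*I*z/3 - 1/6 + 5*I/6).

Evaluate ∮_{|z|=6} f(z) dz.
By the residue theorem, ∮_C f(z) dz = 2πi · (sum of the residues of f at the poles inside |z| = 6).

The denominator factors as (z - 1/2 + I/3)*(z + 1 - I), so the singularities of f are simple poles at z = 1/2 - I/3, z = -1 + I.
  |1/2 - I/3|² = 13/36 < 36 = 6², so this pole is inside the contour.
  |-1 + I|² = 2 < 36 = 6², so this pole is inside the contour.

With P(z) = exp(z)*sin(z) and Q(z) = z^2 + z/2 - 2*I*z/3 - 1/6 + 5*I/6, each pole is simple, so Res(f, z₀) = P(z₀)/Q'(z₀) with Q'(z) = 2*z + 1/2 - 2*I/3.
  Res(f, 1/2 - I/3) = P(1/2 - I/3)/Q'(1/2 - I/3) = (exp(1/2 - I/3)*sin(1/2 - I/3))/(3/2 - 4*I/3) = (54/145 + 48*I/145)*exp(1/2 - I/3)*sin(1/2 - I/3)
  Res(f, -1 + I) = P(-1 + I)/Q'(-1 + I) = (-exp(-1 + I)*sin(1 - I))/(-3/2 + 4*I/3) = (54/145 + 48*I/145)*exp(-1 + I)*sin(1 - I)

Sum of residues inside C: (54/145 + 48*I/145)*exp(1/2 - I/3)*sin(1/2 - I/3) + (54/145 + 48*I/145)*exp(-1 + I)*sin(1 - I)
∮_C f(z) dz = 2πi · ((54/145 + 48*I/145)*exp(1/2 - I/3)*sin(1/2 - I/3) + (54/145 + 48*I/145)*exp(-1 + I)*sin(1 - I)) = pi*(-96/145 + 108*I/145)*exp(-1 + I)*sin(1 - I) + pi*(-96/145 + 108*I/145)*exp(1/2 - I/3)*sin(1/2 - I/3)

Final answer: pi*(-96/145 + 108*I/145)*exp(-1 + I)*sin(1 - I) + pi*(-96/145 + 108*I/145)*exp(1/2 - I/3)*sin(1/2 - I/3)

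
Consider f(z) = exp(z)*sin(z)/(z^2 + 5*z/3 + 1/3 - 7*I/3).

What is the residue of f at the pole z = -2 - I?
Write f(z) = P(z)/Q(z) with P(z) = exp(z)*sin(z) and Q(z) = z^2 + 5*z/3 + 1/3 - 7*I/3.
The denominator factors as Q(z) = (z - 1/3 - I)*(z + 2 + I), so z = -2 - I is a simple zero of Q and P is analytic there; z = -2 - I is therefore a simple pole and
  Res(f, z₀) = P(z₀)/Q'(z₀).

Q'(z) = 2*z + 5/3, so Q'(-2 - I) = -7/3 - 2*I.
P(-2 - I) = -exp(-2 - I)*sin(2 + I).

Res(f, -2 - I) = (-exp(-2 - I)*sin(2 + I))/(-7/3 - 2*I) = (21/85 - 18*I/85)*exp(-2 - I)*sin(2 + I)

Final answer: (21/85 - 18*I/85)*exp(-2 - I)*sin(2 + I)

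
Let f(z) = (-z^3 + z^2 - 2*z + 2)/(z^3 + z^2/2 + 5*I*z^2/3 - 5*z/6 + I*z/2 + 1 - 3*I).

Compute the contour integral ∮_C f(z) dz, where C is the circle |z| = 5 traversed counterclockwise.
By the residue theorem, ∮_C f(z) dz = 2πi · (sum of the residues of f at the poles inside |z| = 5).

The denominator factors as (z - 1 - I/3)*(z + 3/2)*(z + 2*I), so the singularities of f are simple poles at z = 1 + I/3, z = -3/2, z = -2*I.
  |1 + I/3|² = 10/9 < 25 = 5², so this pole is inside the contour.
  |-3/2|² = 9/4 < 25 = 5², so this pole is inside the contour.
  |-2*I|² = 4 < 25 = 5², so this pole is inside the contour.

With P(z) = -z^3 + z^2 - 2*z + 2 and Q(z) = z^3 + z^2/2 + 5*I*z^2/3 - 5*z/6 + I*z/2 + 1 - 3*I, each pole is simple, so Res(f, z₀) = P(z₀)/Q'(z₀) with Q'(z) = 3*z^2 + z + 10*I*z/3 - 5/6 + I/2.
  Res(f, 1 + I/3) = P(1 + I/3)/Q'(1 + I/3) = (2/9 - 26*I/27)/(31/18 + 37*I/6) = -900/6641 - 1472*I/19923
  Res(f, -3/2) = P(-3/2)/Q'(-3/2) = (85/8)/(53/12 - 9*I/2) = 2703/2290 + 1377*I/1145
  Res(f, -2*I) = P(-2*I)/Q'(-2*I) = (-2 - 4*I)/(-37/6 - 3*I/2) = 66/145 + 78*I/145

Sum of residues inside C: 3/2 + 5*I/3
∮_C f(z) dz = 2πi · (3/2 + 5*I/3) = pi*(-10/3 + 3*I)

Final answer: pi*(-10/3 + 3*I)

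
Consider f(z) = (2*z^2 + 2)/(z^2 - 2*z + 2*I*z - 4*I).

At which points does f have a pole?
The singularities of f are the zeros of the denominator. Factoring,
  z^2 - 2*z + 2*I*z - 4*I = (z + 2*I)*(z - 2)
so the candidates are z = -2*I, z = 2.

Check the numerator P(z) = 2*z^2 + 2 at each one:
  P(-2*I) = -6 ≠ 0, so z = -2*I is a (simple) pole.
  P(2) = 10 ≠ 0, so z = 2 is a (simple) pole.

Poles of f: {-2*I, 2}

Final answer: {-2*I, 2}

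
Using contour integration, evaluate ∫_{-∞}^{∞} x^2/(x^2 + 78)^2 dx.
Let f(z) = z^2/(z^2 + 78)^2. The denominator has no real zeros and deg Q - deg P = 2 ≥ 2, so the integral of f over the upper semicircle |z| = R tends to 0 as R → ∞. Closing the contour in the upper half-plane,
  ∫_{-∞}^{∞} f(x) dx = 2πi · Σ Res(f, z_k)  over the poles with Im z_k > 0.

Zeros of the denominator: z^2 + 78 = 0 gives z = ±sqrt(78)*I.
Upper half-plane: z = sqrt(78)*I (a pole of order 2).

Write f(z) = g(z)/(z - sqrt(78)*I)^2 with g(z) = z^2/(z + sqrt(78)*I)^2. For a double pole, Res(f, z₀) = g'(z₀):
  g'(z) = 2*sqrt(78)*I*z/(z + sqrt(78)*I)^3
  Res(f, sqrt(78)*I) = g'(sqrt(78)*I) = -sqrt(78)*I/312

∫_{-∞}^{∞} f(x) dx = 2πi · (-sqrt(78)*I/312) = sqrt(78)*pi/156

Final answer: sqrt(78)*pi/156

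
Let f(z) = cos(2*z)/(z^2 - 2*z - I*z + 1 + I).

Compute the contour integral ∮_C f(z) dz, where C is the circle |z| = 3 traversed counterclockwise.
By the residue theorem, ∮_C f(z) dz = 2πi · (sum of the residues of f at the poles inside |z| = 3).

The denominator factors as (z - 1)*(z - 1 - I), so the singularities of f are simple poles at z = 1, z = 1 + I.
  |1|² = 1 < 9 = 3², so this pole is inside the contour.
  |1 + I|² = 2 < 9 = 3², so this pole is inside the contour.

With P(z) = cos(2*z) and Q(z) = z^2 - 2*z - I*z + 1 + I, each pole is simple, so Res(f, z₀) = P(z₀)/Q'(z₀) with Q'(z) = 2*z - 2 - I.
  Res(f, 1) = P(1)/Q'(1) = (cos(2))/(-I) = I*cos(2)
  Res(f, 1 + I) = P(1 + I)/Q'(1 + I) = (cos(2 + 2*I))/(I) = -I*cos(2 + 2*I)

Sum of residues inside C: I*cos(2) - I*cos(2 + 2*I)
∮_C f(z) dz = 2πi · (I*cos(2) - I*cos(2 + 2*I)) = -2*pi*cos(2) + 2*pi*cos(2 + 2*I)

Final answer: -2*pi*cos(2) + 2*pi*cos(2 + 2*I)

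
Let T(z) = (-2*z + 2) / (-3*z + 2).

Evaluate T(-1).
Substitute z = -1:
  numerator:   -2*(-1) + 2 = 4
  denominator: -3*(-1) + 2 = 5
T(-1) = (4)/(5) = 4/5

Final answer: 4/5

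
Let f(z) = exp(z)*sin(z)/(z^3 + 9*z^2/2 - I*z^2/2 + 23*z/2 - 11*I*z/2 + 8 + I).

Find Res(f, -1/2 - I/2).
Write f(z) = P(z)/Q(z) with P(z) = exp(z)*sin(z) and Q(z) = z^3 + 9*z^2/2 - I*z^2/2 + 23*z/2 - 11*I*z/2 + 8 + I.
The denominator factors as Q(z) = (z + 1/2 + I/2)*(z + 3 + 2*I)*(z + 1 - 3*I), so z = -1/2 - I/2 is a simple zero of Q and P is analytic there; z = -1/2 - I/2 is therefore a simple pole and
  Res(f, z₀) = P(z₀)/Q'(z₀).

Q'(z) = 3*z^2 + 9*z - I*z + 23/2 - 11*I/2, so Q'(-1/2 - I/2) = 13/2 - 8*I.
P(-1/2 - I/2) = -exp(-1/2 - I/2)*sin(1/2 + I/2).

Res(f, -1/2 - I/2) = (-exp(-1/2 - I/2)*sin(1/2 + I/2))/(13/2 - 8*I) = (-26/425 - 32*I/425)*exp(-1/2 - I/2)*sin(1/2 + I/2)

Final answer: (-26/425 - 32*I/425)*exp(-1/2 - I/2)*sin(1/2 + I/2)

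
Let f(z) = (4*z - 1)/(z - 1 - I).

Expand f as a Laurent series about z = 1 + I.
Put w = z - (1 + I), i.e. z = w + 1 + I. The denominator is w, so it suffices to rewrite the numerator in powers of w.

P(z) = 4*z - 1
P(w + 1 + I) = 3 + 4*I + 4*w

Dividing each term by w:
  f = (3 + 4*I)/w + 4

Substituting back w = z - 1 - I:
  f(z) = (3 + 4*I)/(z - 1 - I) + 4

The series is finite because the numerator is a polynomial; the negative powers form the principal part, and the coefficient of 1/(z - 1 - I) gives Res(f, 1 + I) = 3 + 4*I.

Final answer: (3 + 4*I)/(z - 1 - I) + 4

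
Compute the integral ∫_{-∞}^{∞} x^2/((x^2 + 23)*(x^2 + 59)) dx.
Let f(z) = z^2/((z^2 + 23)*(z^2 + 59)). The denominator has no real zeros and deg Q - deg P = 2 ≥ 2, so the integral of f over the upper semicircle |z| = R tends to 0 as R → ∞. Closing the contour in the upper half-plane,
  ∫_{-∞}^{∞} f(x) dx = 2πi · Σ Res(f, z_k)  over the poles with Im z_k > 0.

Zeros of the denominator: z^2 + 23 = 0 gives z = ±sqrt(23)*I; z^2 + 59 = 0 gives z = ±sqrt(59)*I.
Upper half-plane: z = sqrt(23)*I, z = sqrt(59)*I (simple).

Each pole is a simple zero of Q(z) = z^4 + 82*z^2 + 1357, so Res(f, z₀) = P(z₀)/Q'(z₀) with P(z) = z^2, Q'(z) = 4*z^3 + 164*z:
  Res(f, sqrt(23)*I) = (-23)/(72*sqrt(23)*I) = sqrt(23)*I/72
  Res(f, sqrt(59)*I) = (-59)/(-72*sqrt(59)*I) = -sqrt(59)*I/72

Sum of residues: I*(-sqrt(59) + sqrt(23))/72
∫_{-∞}^{∞} f(x) dx = 2πi · (I*(-sqrt(59) + sqrt(23))/72) = pi*(-sqrt(23) + sqrt(59))/36

Final answer: pi*(-sqrt(23) + sqrt(59))/36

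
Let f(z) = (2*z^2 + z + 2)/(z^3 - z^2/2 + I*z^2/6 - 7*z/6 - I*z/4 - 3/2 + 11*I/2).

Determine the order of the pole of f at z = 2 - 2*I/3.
Factor the denominator:
  z^3 - z^2/2 + I*z^2/6 - 7*z/6 - I*z/4 - 3/2 + 11*I/2 = (z - 2 + 2*I/3)*(z + 3/2 + I)*(z - 3*I/2)

The numerator P(z) = 2*z^2 + z + 2 has P(2 - 2*I/3) = 100/9 - 6*I ≠ 0, so no factor of (z - 2 + 2*I/3) cancels.
Near z = 2 - 2*I/3 we can therefore write f(z) = g(z)/(z - 2 + 2*I/3) with g analytic at 2 - 2*I/3 and g(2 - 2*I/3) ≠ 0 (g is the numerator divided by the remaining denominator factors).

Hence z = 2 - 2*I/3 is a pole of order 1.

Final answer: 1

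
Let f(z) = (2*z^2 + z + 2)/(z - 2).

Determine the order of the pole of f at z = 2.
Factor the denominator:
  z - 2 = (z - 2)

The numerator P(z) = 2*z^2 + z + 2 has P(2) = 12 ≠ 0, so no factor of (z - 2) cancels.
Near z = 2 we can therefore write f(z) = g(z)/(z - 2) with g analytic at 2 and g(2) ≠ 0 (g is just the numerator).

Hence z = 2 is a pole of order 1.

Final answer: 1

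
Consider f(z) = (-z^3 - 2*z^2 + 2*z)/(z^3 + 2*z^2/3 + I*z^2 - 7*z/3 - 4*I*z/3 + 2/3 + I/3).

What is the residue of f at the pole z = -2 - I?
Write f(z) = P(z)/Q(z) with P(z) = -z^3 - 2*z^2 + 2*z and Q(z) = z^3 + 2*z^2/3 + I*z^2 - 7*z/3 - 4*I*z/3 + 2/3 + I/3.
The denominator factors as Q(z) = (z - 1/3)*(z - 1)*(z + 2 + I), so z = -2 - I is a simple zero of Q and P is analytic there; z = -2 - I is therefore a simple pole and
  Res(f, z₀) = P(z₀)/Q'(z₀).

Q'(z) = 3*z^2 + 4*z/3 + 2*I*z - 7/3 - 4*I/3, so Q'(-2 - I) = 6 + 16*I/3.
P(-2 - I) = -8 + I.

Res(f, -2 - I) = (-8 + I)/(6 + 16*I/3) = -96/145 + 219*I/290

Final answer: -96/145 + 219*I/290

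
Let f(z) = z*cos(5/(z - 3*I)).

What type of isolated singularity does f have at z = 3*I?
essential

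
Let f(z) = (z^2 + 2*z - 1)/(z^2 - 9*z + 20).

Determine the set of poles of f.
The singularities of f are the zeros of the denominator. Factoring,
  z^2 - 9*z + 20 = (z - 5)*(z - 4)
so the candidates are z = 5, z = 4.

Check the numerator P(z) = z^2 + 2*z - 1 at each one:
  P(5) = 34 ≠ 0, so z = 5 is a (simple) pole.
  P(4) = 23 ≠ 0, so z = 4 is a (simple) pole.

Poles of f: {4, 5}

Final answer: {4, 5}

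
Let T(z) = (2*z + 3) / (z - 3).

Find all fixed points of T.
{5/2 - sqrt(37)/2, 5/2 + sqrt(37)/2}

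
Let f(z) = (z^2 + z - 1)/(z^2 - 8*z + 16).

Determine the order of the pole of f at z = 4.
Factor the denominator:
  z^2 - 8*z + 16 = (z - 4)^2

The numerator P(z) = z^2 + z - 1 has P(4) = 19 ≠ 0, so no factor of (z - 4) cancels.
Near z = 4 we can therefore write f(z) = g(z)/(z - 4)^2 with g analytic at 4 and g(4) ≠ 0 (g is just the numerator).

Hence z = 4 is a pole of order 2.

Final answer: 2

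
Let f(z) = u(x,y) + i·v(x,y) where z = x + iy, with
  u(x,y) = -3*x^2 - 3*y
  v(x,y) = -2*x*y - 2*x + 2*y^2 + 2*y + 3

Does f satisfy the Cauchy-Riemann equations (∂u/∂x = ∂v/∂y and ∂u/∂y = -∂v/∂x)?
∂u/∂x = -6*x
∂v/∂y = -2*x + 4*y + 2
∂u/∂y = -3
∂v/∂x = -2*y - 2
∂u/∂x ≠ ∂v/∂y and ∂u/∂y ≠ -∂v/∂x; the Cauchy-Riemann equations are not satisfied, so f is not analytic.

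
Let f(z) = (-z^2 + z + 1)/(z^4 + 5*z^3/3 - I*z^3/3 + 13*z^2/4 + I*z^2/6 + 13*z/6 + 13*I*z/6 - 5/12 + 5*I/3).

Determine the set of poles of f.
The singularities of f are the zeros of the denominator. Factoring,
  z^4 + 5*z^3/3 - I*z^3/3 + 13*z^2/4 + I*z^2/6 + 13*z/6 + 13*I*z/6 - 5/12 + 5*I/3 = (z + 1)*(z - 1/3 + 2*I/3)*(z + 1/2 + I)*(z + 1/2 - 2*I)
so the candidates are z = -1, z = 1/3 - 2*I/3, z = -1/2 - I, z = -1/2 + 2*I.

Check the numerator P(z) = -z^2 + z + 1 at each one:
  P(-1) = -1 ≠ 0, so z = -1 is a (simple) pole.
  P(1/3 - 2*I/3) = 5/3 - 2*I/9 ≠ 0, so z = 1/3 - 2*I/3 is a (simple) pole.
  P(-1/2 - I) = 5/4 - 2*I ≠ 0, so z = -1/2 - I is a (simple) pole.
  P(-1/2 + 2*I) = 17/4 + 4*I ≠ 0, so z = -1/2 + 2*I is a (simple) pole.

Poles of f: {-1, -1/2 - I, -1/2 + 2*I, 1/3 - 2*I/3}

Final answer: {-1, -1/2 - I, -1/2 + 2*I, 1/3 - 2*I/3}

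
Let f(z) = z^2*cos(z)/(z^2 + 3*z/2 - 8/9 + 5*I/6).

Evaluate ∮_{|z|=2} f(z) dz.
By the residue theorem, ∮_C f(z) dz = 2πi · (sum of the residues of f at the poles inside |z| = 2).

The denominator factors as (z - 1/2 + I/3)*(z + 2 - I/3), so the singularities of f are simple poles at z = 1/2 - I/3, z = -2 + I/3.
  |1/2 - I/3|² = 13/36 < 4 = 2², so this pole is inside the contour.
  |-2 + I/3|² = 37/9 > 4 = 2², so this pole is outside the contour.

With P(z) = z^2*cos(z) and Q(z) = z^2 + 3*z/2 - 8/9 + 5*I/6, each pole is simple, so Res(f, z₀) = P(z₀)/Q'(z₀) with Q'(z) = 2*z + 3/2.
  Res(f, 1/2 - I/3) = P(1/2 - I/3)/Q'(1/2 - I/3) = ((5/36 - I/3)*cos(1/2 - I/3))/(5/2 - 2*I/3) = (41/482 - 80*I/723)*cos(1/2 - I/3)

∮_C f(z) dz = 2πi · ((41/482 - 80*I/723)*cos(1/2 - I/3)) = pi*(160/723 + 41*I/241)*cos(1/2 - I/3)

Final answer: pi*(160/723 + 41*I/241)*cos(1/2 - I/3)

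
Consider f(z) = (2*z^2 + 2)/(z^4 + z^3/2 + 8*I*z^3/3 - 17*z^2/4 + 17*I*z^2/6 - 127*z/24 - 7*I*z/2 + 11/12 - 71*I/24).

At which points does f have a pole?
The singularities of f are the zeros of the denominator. Factoring,
  z^4 + z^3/2 + 8*I*z^3/3 - 17*z^2/4 + 17*I*z^2/6 - 127*z/24 - 7*I*z/2 + 11/12 - 71*I/24 = (z + 1/2 + I)*(z + I)*(z - 3/2 + I)*(z + 3/2 - I/3)
so the candidates are z = -1/2 - I, z = -I, z = 3/2 - I, z = -3/2 + I/3.

Check the numerator P(z) = 2*z^2 + 2 at each one:
  P(-1/2 - I) = 1/2 + 2*I ≠ 0, so z = -1/2 - I is a (simple) pole.
  P(-I) = 0, so the factor (z + I) cancels and z = -I is only a removable singularity, not a pole.
  P(3/2 - I) = 9/2 - 6*I ≠ 0, so z = 3/2 - I is a (simple) pole.
  P(-3/2 + I/3) = 113/18 - 2*I ≠ 0, so z = -3/2 + I/3 is a (simple) pole.

Poles of f: {-3/2 + I/3, -1/2 - I, 3/2 - I}

Final answer: {-3/2 + I/3, -1/2 - I, 3/2 - I}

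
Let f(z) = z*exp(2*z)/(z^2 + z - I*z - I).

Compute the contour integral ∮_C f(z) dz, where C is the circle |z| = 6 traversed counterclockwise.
By the residue theorem, ∮_C f(z) dz = 2πi · (sum of the residues of f at the poles inside |z| = 6).

The denominator factors as (z + 1)*(z - I), so the singularities of f are simple poles at z = -1, z = I.
  |-1|² = 1 < 36 = 6², so this pole is inside the contour.
  |I|² = 1 < 36 = 6², so this pole is inside the contour.

With P(z) = z*exp(2*z) and Q(z) = z^2 + z - I*z - I, each pole is simple, so Res(f, z₀) = P(z₀)/Q'(z₀) with Q'(z) = 2*z + 1 - I.
  Res(f, -1) = P(-1)/Q'(-1) = (-exp(-2))/(-1 - I) = (1/2 - I/2)*exp(-2)
  Res(f, I) = P(I)/Q'(I) = (I*exp(2*I))/(1 + I) = (1/2 + I/2)*exp(2*I)

Sum of residues inside C: (1/2 - I/2)*exp(-2) + (1/2 + I/2)*exp(2*I)
∮_C f(z) dz = 2πi · ((1/2 - I/2)*exp(-2) + (1/2 + I/2)*exp(2*I)) = pi*(-1 + I)*exp(2*I) + pi*(1 + I)*exp(-2)

Final answer: pi*(-1 + I)*exp(2*I) + pi*(1 + I)*exp(-2)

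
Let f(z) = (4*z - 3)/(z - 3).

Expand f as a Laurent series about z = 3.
9/(z - 3) + 4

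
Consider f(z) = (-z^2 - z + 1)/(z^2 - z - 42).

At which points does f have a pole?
The singularities of f are the zeros of the denominator. Factoring,
  z^2 - z - 42 = (z - 7)*(z + 6)
so the candidates are z = 7, z = -6.

Check the numerator P(z) = -z^2 - z + 1 at each one:
  P(7) = -55 ≠ 0, so z = 7 is a (simple) pole.
  P(-6) = -29 ≠ 0, so z = -6 is a (simple) pole.

Poles of f: {-6, 7}

Final answer: {-6, 7}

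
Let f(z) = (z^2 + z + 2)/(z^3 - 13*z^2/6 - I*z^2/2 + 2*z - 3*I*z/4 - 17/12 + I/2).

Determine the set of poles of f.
{-I, 2/3 + I/2, 3/2 + I}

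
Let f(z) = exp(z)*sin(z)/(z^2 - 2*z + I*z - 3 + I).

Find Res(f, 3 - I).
Write f(z) = P(z)/Q(z) with P(z) = exp(z)*sin(z) and Q(z) = z^2 - 2*z + I*z - 3 + I.
The denominator factors as Q(z) = (z - 3 + I)*(z + 1), so z = 3 - I is a simple zero of Q and P is analytic there; z = 3 - I is therefore a simple pole and
  Res(f, z₀) = P(z₀)/Q'(z₀).

Q'(z) = 2*z - 2 + I, so Q'(3 - I) = 4 - I.
P(3 - I) = exp(3 - I)*sin(3 - I).

Res(f, 3 - I) = (exp(3 - I)*sin(3 - I))/(4 - I) = (4/17 + I/17)*exp(3 - I)*sin(3 - I)

Final answer: (4/17 + I/17)*exp(3 - I)*sin(3 - I)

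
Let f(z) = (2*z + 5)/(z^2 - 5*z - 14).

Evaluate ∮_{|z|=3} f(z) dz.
-2*I*pi/9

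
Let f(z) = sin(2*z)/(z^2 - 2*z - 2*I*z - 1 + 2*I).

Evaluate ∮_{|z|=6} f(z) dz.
pi*sinh(2) + I*pi*sin(4 + 2*I)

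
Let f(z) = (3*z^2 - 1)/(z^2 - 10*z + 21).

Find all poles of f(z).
The singularities of f are the zeros of the denominator. Factoring,
  z^2 - 10*z + 21 = (z - 3)*(z - 7)
so the candidates are z = 3, z = 7.

Check the numerator P(z) = 3*z^2 - 1 at each one:
  P(3) = 26 ≠ 0, so z = 3 is a (simple) pole.
  P(7) = 146 ≠ 0, so z = 7 is a (simple) pole.

Poles of f: {3, 7}

Final answer: {3, 7}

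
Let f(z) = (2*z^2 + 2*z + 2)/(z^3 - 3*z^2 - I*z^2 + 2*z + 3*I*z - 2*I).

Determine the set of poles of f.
The singularities of f are the zeros of the denominator. Factoring,
  z^3 - 3*z^2 - I*z^2 + 2*z + 3*I*z - 2*I = (z - 2)*(z - I)*(z - 1)
so the candidates are z = 2, z = I, z = 1.

Check the numerator P(z) = 2*z^2 + 2*z + 2 at each one:
  P(2) = 14 ≠ 0, so z = 2 is a (simple) pole.
  P(I) = 2*I ≠ 0, so z = I is a (simple) pole.
  P(1) = 6 ≠ 0, so z = 1 is a (simple) pole.

Poles of f: {I, 1, 2}

Final answer: {I, 1, 2}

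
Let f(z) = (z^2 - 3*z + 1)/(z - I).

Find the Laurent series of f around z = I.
Put w = z - (I), i.e. z = w + I. The denominator is w, so it suffices to rewrite the numerator in powers of w.

P(z) = z^2 - 3*z + 1
P(w + I) = -3*I + (-3 + 2*I)*w + w^2

Dividing each term by w:
  f = -3*I/w - 3 + 2*I + w

Substituting back w = z - I:
  f(z) = -3*I/(z - I) - 3 + 2*I + (z - I)

The series is finite because the numerator is a polynomial; the negative powers form the principal part, and the coefficient of 1/(z - I) gives Res(f, I) = -3*I.

Final answer: -3*I/(z - I) - 3 + 2*I + (z - I)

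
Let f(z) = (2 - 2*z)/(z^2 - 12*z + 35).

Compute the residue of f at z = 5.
Write f(z) = P(z)/Q(z) with P(z) = 2 - 2*z and Q(z) = z^2 - 12*z + 35.
The denominator factors as Q(z) = (z - 5)*(z - 7), so z = 5 is a simple zero of Q and P is analytic there; z = 5 is therefore a simple pole and
  Res(f, z₀) = P(z₀)/Q'(z₀).

Q'(z) = 2*z - 12, so Q'(5) = -2.
P(5) = -8.

Res(f, 5) = (-8)/(-2) = 4

Final answer: 4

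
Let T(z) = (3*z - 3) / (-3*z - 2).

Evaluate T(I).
Substitute z = I:
  numerator:   3*(I) - 3 = -3 + 3*I
  denominator: -3*(I) - 2 = -2 - 3*I
T(I) = (-3 + 3*I)/(-2 - 3*I); multiplying numerator and denominator by the conjugate -2 + 3*I gives (-3 - 15*I)/13 = -3/13 - 15*I/13

Final answer: -3/13 - 15*I/13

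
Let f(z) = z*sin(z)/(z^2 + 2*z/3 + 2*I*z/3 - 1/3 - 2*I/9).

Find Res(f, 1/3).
Write f(z) = P(z)/Q(z) with P(z) = z*sin(z) and Q(z) = z^2 + 2*z/3 + 2*I*z/3 - 1/3 - 2*I/9.
The denominator factors as Q(z) = (z + 1 + 2*I/3)*(z - 1/3), so z = 1/3 is a simple zero of Q and P is analytic there; z = 1/3 is therefore a simple pole and
  Res(f, z₀) = P(z₀)/Q'(z₀).

Q'(z) = 2*z + 2/3 + 2*I/3, so Q'(1/3) = 4/3 + 2*I/3.
P(1/3) = sin(1/3)/3.

Res(f, 1/3) = (sin(1/3)/3)/(4/3 + 2*I/3) = (1/5 - I/10)*sin(1/3)

Final answer: (1/5 - I/10)*sin(1/3)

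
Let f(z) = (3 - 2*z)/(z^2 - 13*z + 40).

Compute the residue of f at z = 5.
7/3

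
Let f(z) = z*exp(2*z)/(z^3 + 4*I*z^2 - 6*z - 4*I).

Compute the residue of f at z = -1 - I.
Write f(z) = P(z)/Q(z) with P(z) = z*exp(2*z) and Q(z) = z^3 + 4*I*z^2 - 6*z - 4*I.
The denominator factors as Q(z) = (z + 1 + I)*(z + 2*I)*(z - 1 + I), so z = -1 - I is a simple zero of Q and P is analytic there; z = -1 - I is therefore a simple pole and
  Res(f, z₀) = P(z₀)/Q'(z₀).

Q'(z) = 3*z^2 + 8*I*z - 6, so Q'(-1 - I) = 2 - 2*I.
P(-1 - I) = (-1 - I)*exp(-2 - 2*I).

Res(f, -1 - I) = ((-1 - I)*exp(-2 - 2*I))/(2 - 2*I) = -I*exp(-2 - 2*I)/2

Final answer: -I*exp(-2 - 2*I)/2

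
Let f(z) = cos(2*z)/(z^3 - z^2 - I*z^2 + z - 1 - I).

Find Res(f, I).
Write f(z) = P(z)/Q(z) with P(z) = cos(2*z) and Q(z) = z^3 - z^2 - I*z^2 + z - 1 - I.
The denominator factors as Q(z) = (z - I)*(z + I)*(z - 1 - I), so z = I is a simple zero of Q and P is analytic there; z = I is therefore a simple pole and
  Res(f, z₀) = P(z₀)/Q'(z₀).

Q'(z) = 3*z^2 - 2*z - 2*I*z + 1, so Q'(I) = -2*I.
P(I) = cosh(2).

Res(f, I) = (cosh(2))/(-2*I) = I*cosh(2)/2

Final answer: I*cosh(2)/2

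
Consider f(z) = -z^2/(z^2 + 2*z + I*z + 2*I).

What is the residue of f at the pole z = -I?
2/5 + I/5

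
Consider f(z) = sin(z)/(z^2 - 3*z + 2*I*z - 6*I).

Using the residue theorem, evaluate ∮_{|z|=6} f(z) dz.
pi*(4/13 + 6*I/13)*sin(3) + pi*(-6/13 + 4*I/13)*sinh(2)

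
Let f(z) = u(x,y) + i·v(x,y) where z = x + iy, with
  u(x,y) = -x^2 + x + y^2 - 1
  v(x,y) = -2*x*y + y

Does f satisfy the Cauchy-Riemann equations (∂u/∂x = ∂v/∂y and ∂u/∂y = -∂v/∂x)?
∂u/∂x = 1 - 2*x
∂v/∂y = 1 - 2*x
∂u/∂y = 2*y
∂v/∂x = -2*y
∂u/∂x = ∂v/∂y and ∂u/∂y = -∂v/∂x hold identically; f is analytic.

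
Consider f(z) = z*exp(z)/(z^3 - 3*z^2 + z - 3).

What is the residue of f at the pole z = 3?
Write f(z) = P(z)/Q(z) with P(z) = z*exp(z) and Q(z) = z^3 - 3*z^2 + z - 3.
The denominator factors as Q(z) = (z - I)*(z - 3)*(z + I), so z = 3 is a simple zero of Q and P is analytic there; z = 3 is therefore a simple pole and
  Res(f, z₀) = P(z₀)/Q'(z₀).

Q'(z) = 3*z^2 - 6*z + 1, so Q'(3) = 10.
P(3) = 3*exp(3).

Res(f, 3) = (3*exp(3))/(10) = 3*exp(3)/10

Final answer: 3*exp(3)/10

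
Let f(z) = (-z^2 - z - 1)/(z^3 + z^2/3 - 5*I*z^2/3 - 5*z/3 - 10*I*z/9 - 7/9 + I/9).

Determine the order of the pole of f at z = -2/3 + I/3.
Factor the denominator:
  z^3 + z^2/3 - 5*I*z^2/3 - 5*z/3 - 10*I*z/9 - 7/9 + I/9 = (z + 2/3 - I/3)^2*(z - 1 - I)

The numerator P(z) = -z^2 - z - 1 has P(-2/3 + I/3) = -2/3 + I/9 ≠ 0, so no factor of (z + 2/3 - I/3) cancels.
Near z = -2/3 + I/3 we can therefore write f(z) = g(z)/(z + 2/3 - I/3)^2 with g analytic at -2/3 + I/3 and g(-2/3 + I/3) ≠ 0 (g is the numerator divided by the remaining denominator factors).

Hence z = -2/3 + I/3 is a pole of order 2.

Final answer: 2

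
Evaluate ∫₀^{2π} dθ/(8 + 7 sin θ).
Call the integral J. The integrand is 2π-periodic and we integrate over a full period, so shifting θ does not change the value (θ → θ + π/2 turns sin θ into cos θ). Hence
  J = ∫₀^{2π} dθ/(8 + 7 cos θ).
Put z = e^{iθ}: then cos θ = (z + 1/z)/2, dθ = dz/(iz), and z runs once counterclockwise around |z| = 1:
  J = ∮_{|z|=1} 1/(8 + 7*(z + 1/z)/2) · dz/(iz) = (2/i) ∮_{|z|=1} dz/(7*z^2 + 16*z + 7).
The roots of 7*z^2 + 16*z + 7 are z = (-8 ± sqrt(8^2 - 7^2))/7, with sqrt(15) = sqrt(15); their product is 1, so only z₊ = -8/7 + sqrt(15)/7 lies inside the unit circle (z₋ = -8/7 - sqrt(15)/7 lies outside).
z₊ is a simple zero of q(z) = 7*z^2 + 16*z + 7, so Res(1/q, z₊) = 1/q'(z₊) with q'(z) = 14*z + 16; and q'(z₊) = 7*(z₊ - z₋) = 2*sqrt(15).
Therefore J = (2/i) · 2πi · 1/(2*sqrt(15)) = 2*pi/(sqrt(15)) = 2*sqrt(15)*pi/15

Final answer: 2*sqrt(15)*pi/15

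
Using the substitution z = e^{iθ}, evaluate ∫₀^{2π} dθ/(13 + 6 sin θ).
Call the integral J. The integrand is 2π-periodic and we integrate over a full period, so shifting θ does not change the value (θ → θ + π/2 turns sin θ into cos θ). Hence
  J = ∫₀^{2π} dθ/(13 + 6 cos θ).
Put z = e^{iθ}: then cos θ = (z + 1/z)/2, dθ = dz/(iz), and z runs once counterclockwise around |z| = 1:
  J = ∮_{|z|=1} 1/(13 + 6*(z + 1/z)/2) · dz/(iz) = (2/i) ∮_{|z|=1} dz/(6*z^2 + 26*z + 6).
The roots of 6*z^2 + 26*z + 6 are z = (-13 ± sqrt(13^2 - 6^2))/6, with sqrt(133) = sqrt(133); their product is 1, so only z₊ = -13/6 + sqrt(133)/6 lies inside the unit circle (z₋ = -13/6 - sqrt(133)/6 lies outside).
z₊ is a simple zero of q(z) = 6*z^2 + 26*z + 6, so Res(1/q, z₊) = 1/q'(z₊) with q'(z) = 12*z + 26; and q'(z₊) = 6*(z₊ - z₋) = 2*sqrt(133).
Therefore J = (2/i) · 2πi · 1/(2*sqrt(133)) = 2*pi/(sqrt(133)) = 2*sqrt(133)*pi/133

Final answer: 2*sqrt(133)*pi/133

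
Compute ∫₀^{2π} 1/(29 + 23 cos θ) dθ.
Let J = ∫₀^{2π} dθ/(29 + 23 cos θ).
Put z = e^{iθ}: then cos θ = (z + 1/z)/2, dθ = dz/(iz), and z runs once counterclockwise around |z| = 1:
  J = ∮_{|z|=1} 1/(29 + 23*(z + 1/z)/2) · dz/(iz) = (2/i) ∮_{|z|=1} dz/(23*z^2 + 58*z + 23).
The roots of 23*z^2 + 58*z + 23 are z = (-29 ± sqrt(29^2 - 23^2))/23, with sqrt(312) = 2*sqrt(78); their product is 1, so only z₊ = -29/23 + 2*sqrt(78)/23 lies inside the unit circle (z₋ = -29/23 - 2*sqrt(78)/23 lies outside).
z₊ is a simple zero of q(z) = 23*z^2 + 58*z + 23, so Res(1/q, z₊) = 1/q'(z₊) with q'(z) = 46*z + 58; and q'(z₊) = 23*(z₊ - z₋) = 4*sqrt(78).
Therefore J = (2/i) · 2πi · 1/(4*sqrt(78)) = 2*pi/(2*sqrt(78)) = sqrt(78)*pi/78

Final answer: sqrt(78)*pi/78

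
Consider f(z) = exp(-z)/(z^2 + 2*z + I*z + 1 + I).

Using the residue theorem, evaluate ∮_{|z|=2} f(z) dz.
By the residue theorem, ∮_C f(z) dz = 2πi · (sum of the residues of f at the poles inside |z| = 2).

The denominator factors as (z + 1)*(z + 1 + I), so the singularities of f are simple poles at z = -1, z = -1 - I.
  |-1|² = 1 < 4 = 2², so this pole is inside the contour.
  |-1 - I|² = 2 < 4 = 2², so this pole is inside the contour.

With P(z) = exp(-z) and Q(z) = z^2 + 2*z + I*z + 1 + I, each pole is simple, so Res(f, z₀) = P(z₀)/Q'(z₀) with Q'(z) = 2*z + 2 + I.
  Res(f, -1) = P(-1)/Q'(-1) = (exp(1))/(I) = -exp(1)*I
  Res(f, -1 - I) = P(-1 - I)/Q'(-1 - I) = (exp(1 + I))/(-I) = I*exp(1 + I)

Sum of residues inside C: -exp(1)*I + I*exp(1 + I)
∮_C f(z) dz = 2πi · (-exp(1)*I + I*exp(1 + I)) = 2*exp(1)*pi - 2*pi*exp(1 + I)

Final answer: 2*exp(1)*pi - 2*pi*exp(1 + I)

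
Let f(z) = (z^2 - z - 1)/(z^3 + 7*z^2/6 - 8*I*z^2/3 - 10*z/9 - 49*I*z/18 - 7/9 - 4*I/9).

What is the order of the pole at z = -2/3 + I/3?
Factor the denominator:
  z^3 + 7*z^2/6 - 8*I*z^2/3 - 10*z/9 - 49*I*z/18 - 7/9 - 4*I/9 = (z + 2/3 - I/3)*(z + 1/2 - I/3)*(z - 2*I)

The numerator P(z) = z^2 - z - 1 has P(-2/3 + I/3) = -7*I/9 ≠ 0, so no factor of (z + 2/3 - I/3) cancels.
Near z = -2/3 + I/3 we can therefore write f(z) = g(z)/(z + 2/3 - I/3) with g analytic at -2/3 + I/3 and g(-2/3 + I/3) ≠ 0 (g is the numerator divided by the remaining denominator factors).

Hence z = -2/3 + I/3 is a pole of order 1.

Final answer: 1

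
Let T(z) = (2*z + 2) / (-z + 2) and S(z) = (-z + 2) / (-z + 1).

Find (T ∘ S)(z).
(T ∘ S)(z) = T(S(z)) = ((2)*S(z) + (2))/((-1)*S(z) + (2)). Multiply numerator and denominator by -z + 1:
  numerator:   (2)*(-z + 2) + (2)*(-z + 1) = -4*z + 6
  denominator: (-1)*(-z + 2) + (2)*(-z + 1) = -z
(T ∘ S)(z) = (-4*z + 6)/(-z) = (4*z - 6)/(z)

Final answer: (4*z - 6)/(z)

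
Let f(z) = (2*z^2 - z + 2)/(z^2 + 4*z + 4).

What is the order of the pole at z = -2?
Factor the denominator:
  z^2 + 4*z + 4 = (z + 2)^2

The numerator P(z) = 2*z^2 - z + 2 has P(-2) = 12 ≠ 0, so no factor of (z + 2) cancels.
Near z = -2 we can therefore write f(z) = g(z)/(z + 2)^2 with g analytic at -2 and g(-2) ≠ 0 (g is just the numerator).

Hence z = -2 is a pole of order 2.

Final answer: 2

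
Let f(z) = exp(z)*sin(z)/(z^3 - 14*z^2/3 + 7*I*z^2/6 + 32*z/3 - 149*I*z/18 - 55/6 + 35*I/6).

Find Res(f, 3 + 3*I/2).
Write f(z) = P(z)/Q(z) with P(z) = exp(z)*sin(z) and Q(z) = z^3 - 14*z^2/3 + 7*I*z^2/6 + 32*z/3 - 149*I*z/18 - 55/6 + 35*I/6.
The denominator factors as Q(z) = (z - 2/3 + 3*I)*(z - 3 - 3*I/2)*(z - 1 - I/3), so z = 3 + 3*I/2 is a simple zero of Q and P is analytic there; z = 3 + 3*I/2 is therefore a simple pole and
  Res(f, z₀) = P(z₀)/Q'(z₀).

Q'(z) = 3*z^2 - 28*z/3 + 7*I*z/3 + 32/3 - 149*I/18, so Q'(3 + 3*I/2) = -7/12 + 211*I/18.
P(3 + 3*I/2) = exp(3 + 3*I/2)*sin(3 + 3*I/2).

Res(f, 3 + 3*I/2) = (exp(3 + 3*I/2)*sin(3 + 3*I/2))/(-7/12 + 211*I/18) = (-756/178525 - 15192*I/178525)*exp(3 + 3*I/2)*sin(3 + 3*I/2)

Final answer: (-756/178525 - 15192*I/178525)*exp(3 + 3*I/2)*sin(3 + 3*I/2)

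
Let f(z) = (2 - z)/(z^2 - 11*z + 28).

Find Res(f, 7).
Write f(z) = P(z)/Q(z) with P(z) = 2 - z and Q(z) = z^2 - 11*z + 28.
The denominator factors as Q(z) = (z - 4)*(z - 7), so z = 7 is a simple zero of Q and P is analytic there; z = 7 is therefore a simple pole and
  Res(f, z₀) = P(z₀)/Q'(z₀).

Q'(z) = 2*z - 11, so Q'(7) = 3.
P(7) = -5.

Res(f, 7) = (-5)/(3) = -5/3

Final answer: -5/3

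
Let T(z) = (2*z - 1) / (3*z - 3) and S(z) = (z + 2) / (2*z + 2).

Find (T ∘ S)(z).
(T ∘ S)(z) = T(S(z)) = ((2)*S(z) + (-1))/((3)*S(z) + (-3)). Multiply numerator and denominator by 2*z + 2:
  numerator:   (2)*(z + 2) + (-1)*(2*z + 2) = 2
  denominator: (3)*(z + 2) + (-3)*(2*z + 2) = -3*z
(T ∘ S)(z) = 2/(-3*z) = -2/(3*z)

Final answer: -2/(3*z)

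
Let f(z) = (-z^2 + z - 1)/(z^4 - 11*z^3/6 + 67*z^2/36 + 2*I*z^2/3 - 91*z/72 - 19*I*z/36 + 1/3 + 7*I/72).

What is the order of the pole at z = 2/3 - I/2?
Factor the denominator:
  z^4 - 11*z^3/6 + 67*z^2/36 + 2*I*z^2/3 - 91*z/72 - 19*I*z/36 + 1/3 + 7*I/72 = (z - 2/3 + I/2)^2*(z - I)*(z - 1/2)

The numerator P(z) = -z^2 + z - 1 has P(2/3 - I/2) = -19/36 + I/6 ≠ 0, so no factor of (z - 2/3 + I/2) cancels.
Near z = 2/3 - I/2 we can therefore write f(z) = g(z)/(z - 2/3 + I/2)^2 with g analytic at 2/3 - I/2 and g(2/3 - I/2) ≠ 0 (g is the numerator divided by the remaining denominator factors).

Hence z = 2/3 - I/2 is a pole of order 2.

Final answer: 2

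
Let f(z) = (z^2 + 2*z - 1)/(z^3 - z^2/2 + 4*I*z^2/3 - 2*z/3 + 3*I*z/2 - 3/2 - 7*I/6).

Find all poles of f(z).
The singularities of f are the zeros of the denominator. Factoring,
  z^3 - z^2/2 + 4*I*z^2/3 - 2*z/3 + 3*I*z/2 - 3/2 - 7*I/6 = (z + 1 - 2*I/3)*(z - 1 + I)*(z - 1/2 + I)
so the candidates are z = -1 + 2*I/3, z = 1 - I, z = 1/2 - I.

Check the numerator P(z) = z^2 + 2*z - 1 at each one:
  P(-1 + 2*I/3) = -22/9 ≠ 0, so z = -1 + 2*I/3 is a (simple) pole.
  P(1 - I) = 1 - 4*I ≠ 0, so z = 1 - I is a (simple) pole.
  P(1/2 - I) = -3/4 - 3*I ≠ 0, so z = 1/2 - I is a (simple) pole.

Poles of f: {-1 + 2*I/3, 1/2 - I, 1 - I}

Final answer: {-1 + 2*I/3, 1/2 - I, 1 - I}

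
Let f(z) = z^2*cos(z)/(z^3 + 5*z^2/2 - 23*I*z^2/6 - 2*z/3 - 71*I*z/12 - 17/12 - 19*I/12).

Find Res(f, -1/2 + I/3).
Write f(z) = P(z)/Q(z) with P(z) = z^2*cos(z) and Q(z) = z^3 + 5*z^2/2 - 23*I*z^2/6 - 2*z/3 - 71*I*z/12 - 17/12 - 19*I/12.
The denominator factors as Q(z) = (z + 1/2 - I/3)*(z + 1 - I/2)*(z + 1 - 3*I), so z = -1/2 + I/3 is a simple zero of Q and P is analytic there; z = -1/2 + I/3 is therefore a simple pole and
  Res(f, z₀) = P(z₀)/Q'(z₀).

Q'(z) = 3*z^2 + 5*z - 23*I*z/3 - 2/3 - 71*I/12, so Q'(-1/2 + I/3) = -7/36 - 17*I/12.
P(-1/2 + I/3) = (5/36 - I/3)*cos(1/2 - I/3).

Res(f, -1/2 + I/3) = ((5/36 - I/3)*cos(1/2 - I/3))/(-7/36 - 17*I/12) = (577/2650 + 339*I/2650)*cos(1/2 - I/3)

Final answer: (577/2650 + 339*I/2650)*cos(1/2 - I/3)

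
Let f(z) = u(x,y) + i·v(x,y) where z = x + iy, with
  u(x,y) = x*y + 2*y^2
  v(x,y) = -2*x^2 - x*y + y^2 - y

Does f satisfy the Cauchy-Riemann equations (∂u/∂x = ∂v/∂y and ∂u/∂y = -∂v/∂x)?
∂u/∂x = y
∂v/∂y = -x + 2*y - 1
∂u/∂y = x + 4*y
∂v/∂x = -4*x - y
∂u/∂x ≠ ∂v/∂y and ∂u/∂y ≠ -∂v/∂x; the Cauchy-Riemann equations are not satisfied, so f is not analytic.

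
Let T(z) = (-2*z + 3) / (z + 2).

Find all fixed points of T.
T(z) = z means -2*z + 3 = z*(z + 2), i.e.
  z^2 + 4*z - 3 = 0.
Discriminant: (4)^2 - 4*(1)*(-3) = 28, so the roots are real.
  z = (-4 ± sqrt(28))/(2*(1))
Fixed points: {-sqrt(7) - 2, -2 + sqrt(7)}

Final answer: {-sqrt(7) - 2, -2 + sqrt(7)}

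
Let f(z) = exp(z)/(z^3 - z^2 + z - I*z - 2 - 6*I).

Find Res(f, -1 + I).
Write f(z) = P(z)/Q(z) with P(z) = exp(z) and Q(z) = z^3 - z^2 + z - I*z - 2 - 6*I.
The denominator factors as Q(z) = (z + 2*I)*(z - 2 - I)*(z + 1 - I), so z = -1 + I is a simple zero of Q and P is analytic there; z = -1 + I is therefore a simple pole and
  Res(f, z₀) = P(z₀)/Q'(z₀).

Q'(z) = 3*z^2 - 2*z + 1 - I, so Q'(-1 + I) = 3 - 9*I.
P(-1 + I) = exp(-1 + I).

Res(f, -1 + I) = (exp(-1 + I))/(3 - 9*I) = (1/30 + I/10)*exp(-1 + I)

Final answer: (1/30 + I/10)*exp(-1 + I)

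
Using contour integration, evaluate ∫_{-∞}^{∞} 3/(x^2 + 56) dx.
Let f(z) = 3/(z^2 + 56). The denominator has no real zeros and deg Q - deg P = 2 ≥ 2, so the integral of f over the upper semicircle |z| = R tends to 0 as R → ∞. Closing the contour in the upper half-plane,
  ∫_{-∞}^{∞} f(x) dx = 2πi · Σ Res(f, z_k)  over the poles with Im z_k > 0.

Zeros of the denominator: z^2 + 56 = 0 gives z = ±2*sqrt(14)*I.
Upper half-plane: z = 2*sqrt(14)*I (simple).

Each pole is a simple zero of Q(z) = z^2 + 56, so Res(f, z₀) = P(z₀)/Q'(z₀) with P(z) = 3, Q'(z) = 2*z:
  Res(f, 2*sqrt(14)*I) = (3)/(4*sqrt(14)*I) = -3*sqrt(14)*I/56

∫_{-∞}^{∞} f(x) dx = 2πi · (-3*sqrt(14)*I/56) = 3*sqrt(14)*pi/28

Final answer: 3*sqrt(14)*pi/28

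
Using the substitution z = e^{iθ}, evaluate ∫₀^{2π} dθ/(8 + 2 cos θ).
Let J = ∫₀^{2π} dθ/(8 + 2 cos θ).
Put z = e^{iθ}: then cos θ = (z + 1/z)/2, dθ = dz/(iz), and z runs once counterclockwise around |z| = 1:
  J = ∮_{|z|=1} 1/(8 + 2*(z + 1/z)/2) · dz/(iz) = (2/i) ∮_{|z|=1} dz/(2*z^2 + 16*z + 2).
The roots of 2*z^2 + 16*z + 2 are z = (-8 ± sqrt(8^2 - 2^2))/2, with sqrt(60) = 2*sqrt(15); their product is 1, so only z₊ = -4 + sqrt(15) lies inside the unit circle (z₋ = -4 - sqrt(15) lies outside).
z₊ is a simple zero of q(z) = 2*z^2 + 16*z + 2, so Res(1/q, z₊) = 1/q'(z₊) with q'(z) = 4*z + 16; and q'(z₊) = 2*(z₊ - z₋) = 4*sqrt(15).
Therefore J = (2/i) · 2πi · 1/(4*sqrt(15)) = 2*pi/(2*sqrt(15)) = sqrt(15)*pi/15

Final answer: sqrt(15)*pi/15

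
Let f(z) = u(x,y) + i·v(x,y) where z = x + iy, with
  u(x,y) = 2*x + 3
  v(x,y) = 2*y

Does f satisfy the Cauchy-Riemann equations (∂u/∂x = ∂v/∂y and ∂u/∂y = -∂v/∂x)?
∂u/∂x = 2
∂v/∂y = 2
∂u/∂y = 0
∂v/∂x = 0
∂u/∂x = ∂v/∂y and ∂u/∂y = -∂v/∂x hold identically; f is analytic.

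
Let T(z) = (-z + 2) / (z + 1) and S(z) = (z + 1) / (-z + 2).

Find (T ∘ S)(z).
(T ∘ S)(z) = T(S(z)) = ((-1)*S(z) + (2))/((1)*S(z) + (1)). Multiply numerator and denominator by -z + 2:
  numerator:   (-1)*(z + 1) + (2)*(-z + 2) = -3*z + 3
  denominator: (1)*(z + 1) + (1)*(-z + 2) = 3
(T ∘ S)(z) = (-3*z + 3)/3 = -z + 1

Final answer: -z + 1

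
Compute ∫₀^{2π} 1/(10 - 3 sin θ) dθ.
Call the integral J. The integrand is 2π-periodic and we integrate over a full period, so shifting θ does not change the value (θ → θ + π/2 turns sin θ into cos θ; θ → θ + π flips the sign of the trig term). Hence
  J = ∫₀^{2π} dθ/(10 + 3 cos θ).
Put z = e^{iθ}: then cos θ = (z + 1/z)/2, dθ = dz/(iz), and z runs once counterclockwise around |z| = 1:
  J = ∮_{|z|=1} 1/(10 + 3*(z + 1/z)/2) · dz/(iz) = (2/i) ∮_{|z|=1} dz/(3*z^2 + 20*z + 3).
The roots of 3*z^2 + 20*z + 3 are z = (-10 ± sqrt(10^2 - 3^2))/3, with sqrt(91) = sqrt(91); their product is 1, so only z₊ = -10/3 + sqrt(91)/3 lies inside the unit circle (z₋ = -10/3 - sqrt(91)/3 lies outside).
z₊ is a simple zero of q(z) = 3*z^2 + 20*z + 3, so Res(1/q, z₊) = 1/q'(z₊) with q'(z) = 6*z + 20; and q'(z₊) = 3*(z₊ - z₋) = 2*sqrt(91).
Therefore J = (2/i) · 2πi · 1/(2*sqrt(91)) = 2*pi/(sqrt(91)) = 2*sqrt(91)*pi/91

Final answer: 2*sqrt(91)*pi/91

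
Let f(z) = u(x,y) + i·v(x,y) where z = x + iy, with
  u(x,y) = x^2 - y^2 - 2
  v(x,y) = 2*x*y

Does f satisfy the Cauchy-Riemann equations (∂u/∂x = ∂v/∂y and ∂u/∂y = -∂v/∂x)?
∂u/∂x = 2*x
∂v/∂y = 2*x
∂u/∂y = -2*y
∂v/∂x = 2*y
∂u/∂x = ∂v/∂y and ∂u/∂y = -∂v/∂x hold identically; f is analytic.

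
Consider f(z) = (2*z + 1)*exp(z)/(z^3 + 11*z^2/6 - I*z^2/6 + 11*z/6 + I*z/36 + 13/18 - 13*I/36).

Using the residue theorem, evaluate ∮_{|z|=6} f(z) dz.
By the residue theorem, ∮_C f(z) dz = 2πi · (sum of the residues of f at the poles inside |z| = 6).

The denominator factors as (z + 1/3 - I/2)*(z + 1 - 2*I/3)*(z + 1/2 + I), so the singularities of f are simple poles at z = -1/3 + I/2, z = -1 + 2*I/3, z = -1/2 - I.
  |-1/3 + I/2|² = 13/36 < 36 = 6², so this pole is inside the contour.
  |-1 + 2*I/3|² = 13/9 < 36 = 6², so this pole is inside the contour.
  |-1/2 - I|² = 5/4 < 36 = 6², so this pole is inside the contour.

With P(z) = (2*z + 1)*exp(z) and Q(z) = z^3 + 11*z^2/6 - I*z^2/6 + 11*z/6 + I*z/36 + 13/18 - 13*I/36, each pole is simple, so Res(f, z₀) = P(z₀)/Q'(z₀) with Q'(z) = 3*z^2 + 11*z/3 - I*z/3 + 11/6 + I/36.
  Res(f, -1/3 + I/2) = P(-1/3 + I/2)/Q'(-1/3 + I/2) = ((1/3 + I)*exp(-1/3 + I/2))/(13/36 + 35*I/36) = (708/697 + 24*I/697)*exp(-1/3 + I/2)
  Res(f, -1 + 2*I/3) = P(-1 + 2*I/3)/Q'(-1 + 2*I/3) = ((-1 + 4*I/3)*exp(-1 + 2*I/3))/(1/18 - 43*I/36) = (-2136/1853 - 1452*I/1853)*exp(-1 + 2*I/3)
  Res(f, -1/2 - I) = P(-1/2 - I)/Q'(-1/2 - I) = (-2*I*exp(-1/2 - I))/(-31/12 - 17*I/36) = (612/4469 + 3348*I/4469)*exp(-1/2 - I)

Sum of residues inside C: (-2136/1853 - 1452*I/1853)*exp(-1 + 2*I/3) + (612/4469 + 3348*I/4469)*exp(-1/2 - I) + (708/697 + 24*I/697)*exp(-1/3 + I/2)
∮_C f(z) dz = 2πi · ((-2136/1853 - 1452*I/1853)*exp(-1 + 2*I/3) + (612/4469 + 3348*I/4469)*exp(-1/2 - I) + (708/697 + 24*I/697)*exp(-1/3 + I/2)) = pi*(2904/1853 - 4272*I/1853)*exp(-1 + 2*I/3) + pi*(-6696/4469 + 1224*I/4469)*exp(-1/2 - I) + pi*(-48/697 + 1416*I/697)*exp(-1/3 + I/2)

Final answer: pi*(2904/1853 - 4272*I/1853)*exp(-1 + 2*I/3) + pi*(-6696/4469 + 1224*I/4469)*exp(-1/2 - I) + pi*(-48/697 + 1416*I/697)*exp(-1/3 + I/2)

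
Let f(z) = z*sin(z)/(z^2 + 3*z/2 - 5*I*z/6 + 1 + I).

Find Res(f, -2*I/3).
(-18/125 - 26*I/125)*sinh(2/3)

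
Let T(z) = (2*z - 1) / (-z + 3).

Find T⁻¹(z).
Set w = T(z) = (2*z - 1) / (-z + 3) and solve for z:
  w*(-z + 3) = 2*z - 1
  3*w + z*(-w - 2) + 1 = 0
  z*(-w - 2) = -3*w - 1
  z = (3*w + 1)/(w + 2)
Renaming the variable, T⁻¹(z) = (3*z + 1)/(z + 2).
(Check: ad - bc = 5 ≠ 0, so T is invertible.)

Final answer: (3*z + 1)/(z + 2)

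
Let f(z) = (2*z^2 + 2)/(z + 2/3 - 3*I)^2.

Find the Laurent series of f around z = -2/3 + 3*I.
(-136/9 - 8*I)/(z + 2/3 - 3*I)^2 + (-8/3 + 12*I)/(z + 2/3 - 3*I) + 2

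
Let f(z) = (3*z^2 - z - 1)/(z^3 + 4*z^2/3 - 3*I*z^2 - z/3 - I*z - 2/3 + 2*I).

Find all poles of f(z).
{-1, -1 + 3*I, 2/3}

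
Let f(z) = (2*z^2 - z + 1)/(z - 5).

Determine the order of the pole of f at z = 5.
Factor the denominator:
  z - 5 = (z - 5)

The numerator P(z) = 2*z^2 - z + 1 has P(5) = 46 ≠ 0, so no factor of (z - 5) cancels.
Near z = 5 we can therefore write f(z) = g(z)/(z - 5) with g analytic at 5 and g(5) ≠ 0 (g is just the numerator).

Hence z = 5 is a pole of order 1.

Final answer: 1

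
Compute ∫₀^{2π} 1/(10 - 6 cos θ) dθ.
Call the integral J. The integrand is 2π-periodic and we integrate over a full period, so shifting θ does not change the value (θ → θ + π flips the sign of the trig term). Hence
  J = ∫₀^{2π} dθ/(10 + 6 cos θ).
Put z = e^{iθ}: then cos θ = (z + 1/z)/2, dθ = dz/(iz), and z runs once counterclockwise around |z| = 1:
  J = ∮_{|z|=1} 1/(10 + 6*(z + 1/z)/2) · dz/(iz) = (2/i) ∮_{|z|=1} dz/(6*z^2 + 20*z + 6).
The roots of 6*z^2 + 20*z + 6 are z = (-10 ± sqrt(10^2 - 6^2))/6, with sqrt(64) = 8; their product is 1, so only z₊ = -1/3 lies inside the unit circle (z₋ = -3 lies outside).
z₊ is a simple zero of q(z) = 6*z^2 + 20*z + 6, so Res(1/q, z₊) = 1/q'(z₊) with q'(z) = 12*z + 20; and q'(z₊) = 6*(z₊ - z₋) = 16.
Therefore J = (2/i) · 2πi · 1/(16) = 2*pi/(8) = pi/4

Final answer: pi/4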